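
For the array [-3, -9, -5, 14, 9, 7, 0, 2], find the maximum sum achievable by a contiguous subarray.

Using Kadane's algorithm on [-3, -9, -5, 14, 9, 7, 0, 2]:

Scanning through the array:
Position 1 (value -9): max_ending_here = -9, max_so_far = -3
Position 2 (value -5): max_ending_here = -5, max_so_far = -3
Position 3 (value 14): max_ending_here = 14, max_so_far = 14
Position 4 (value 9): max_ending_here = 23, max_so_far = 23
Position 5 (value 7): max_ending_here = 30, max_so_far = 30
Position 6 (value 0): max_ending_here = 30, max_so_far = 30
Position 7 (value 2): max_ending_here = 32, max_so_far = 32

Maximum subarray: [14, 9, 7, 0, 2]
Maximum sum: 32

The maximum subarray is [14, 9, 7, 0, 2] with sum 32. This subarray runs from index 3 to index 7.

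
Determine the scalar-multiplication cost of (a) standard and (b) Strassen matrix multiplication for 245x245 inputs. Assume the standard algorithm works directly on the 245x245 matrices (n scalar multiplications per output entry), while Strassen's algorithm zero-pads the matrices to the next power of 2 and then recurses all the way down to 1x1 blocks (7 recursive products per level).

Matrix multiplication for 245x245 matrices:

Strassen's algorithm requires power-of-2 dimensions. Pad 245x245 to 256x256 (next power of 2).

Standard algorithm: 245^3 = 14706125 multiplications
Strassen's algorithm: 7^(log2(256)) = 7^8 = 5764801 multiplications
Savings: 14706125 - 5764801 = 8941324 multiplications

Standard: 14706125 multiplications (245^3). Strassen: 5764801 multiplications (7^8, after padding to 256x256). Strassen reduces 8 recursive multiplications to 7 at each level.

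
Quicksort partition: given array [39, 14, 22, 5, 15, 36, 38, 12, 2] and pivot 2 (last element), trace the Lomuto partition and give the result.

Lomuto partition with pivot = 2:

Initial array: [39, 14, 22, 5, 15, 36, 38, 12, 2]

arr[0]=39 > 2: no swap
arr[1]=14 > 2: no swap
arr[2]=22 > 2: no swap
arr[3]=5 > 2: no swap
arr[4]=15 > 2: no swap
arr[5]=36 > 2: no swap
arr[6]=38 > 2: no swap
arr[7]=12 > 2: no swap

Place pivot at position 0: [2, 14, 22, 5, 15, 36, 38, 12, 39]
Pivot position: 0

After partitioning with pivot 2, the array becomes [2, 14, 22, 5, 15, 36, 38, 12, 39]. The pivot is placed at index 0. All elements to the left of the pivot are <= 2, and all elements to the right are > 2.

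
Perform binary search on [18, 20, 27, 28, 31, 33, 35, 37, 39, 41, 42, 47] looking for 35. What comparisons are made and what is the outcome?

Binary search for 35 in [18, 20, 27, 28, 31, 33, 35, 37, 39, 41, 42, 47]:

lo=0, hi=11, mid=5, arr[mid]=33 -> 33 < 35, search right half
lo=6, hi=11, mid=8, arr[mid]=39 -> 39 > 35, search left half
lo=6, hi=7, mid=6, arr[mid]=35 -> Found target at index 6!

Binary search finds 35 at index 6 after 3 comparisons. The search repeatedly halves the search space by comparing with the middle element.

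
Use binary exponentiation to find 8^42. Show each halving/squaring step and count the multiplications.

Computing 8^42 by squaring (build up from 8^1; each line after the first costs one multiplication):

8^1 = 8
8^2 = (8^1)^2 = 8^2 = 64
8^4 = (8^2)^2 = 64^2 = 4096
8^5 = 8 * 8^4 = 8 * 4096 = 32768
8^10 = (8^5)^2 = 32768^2 = 1073741824
8^20 = (8^10)^2 = 1073741824^2 = 1152921504606846976
8^21 = 8 * 8^20 = 8 * 1152921504606846976 = 9223372036854775808
8^42 = (8^21)^2 = 9223372036854775808^2 = 85070591730234615865843651857942052864

Result: 85070591730234615865843651857942052864
Multiplications needed: 7 (7 lines after 8^1)

8^42 = 85070591730234615865843651857942052864. Using exponentiation by squaring, this requires 7 multiplications. The key idea: if the exponent is even, square the half-power; if odd, multiply by the base once.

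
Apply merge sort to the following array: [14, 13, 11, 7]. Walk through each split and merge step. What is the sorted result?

Merge sort trace:

Split: [14, 13, 11, 7] -> [14, 13] and [11, 7]
  Split: [14, 13] -> [14] and [13]
  Merge: [14] + [13] -> [13, 14]
  Split: [11, 7] -> [11] and [7]
  Merge: [11] + [7] -> [7, 11]
Merge: [13, 14] + [7, 11] -> [7, 11, 13, 14]

Final sorted array: [7, 11, 13, 14]

The merge sort proceeds by recursively splitting the array and merging sorted halves.
After all merges, the sorted array is [7, 11, 13, 14].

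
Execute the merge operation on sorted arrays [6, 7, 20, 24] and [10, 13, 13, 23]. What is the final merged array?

Merging process:

Compare 6 vs 10: take 6 from left. Merged: [6]
Compare 7 vs 10: take 7 from left. Merged: [6, 7]
Compare 20 vs 10: take 10 from right. Merged: [6, 7, 10]
Compare 20 vs 13: take 13 from right. Merged: [6, 7, 10, 13]
Compare 20 vs 13: take 13 from right. Merged: [6, 7, 10, 13, 13]
Compare 20 vs 23: take 20 from left. Merged: [6, 7, 10, 13, 13, 20]
Compare 24 vs 23: take 23 from right. Merged: [6, 7, 10, 13, 13, 20, 23]
Append remaining from left: [24]. Merged: [6, 7, 10, 13, 13, 20, 23, 24]

Final merged array: [6, 7, 10, 13, 13, 20, 23, 24]
Total comparisons: 7

The merged array is [6, 7, 10, 13, 13, 20, 23, 24], requiring 7 comparisons. The merge step runs in O(n) time where n is the total number of elements.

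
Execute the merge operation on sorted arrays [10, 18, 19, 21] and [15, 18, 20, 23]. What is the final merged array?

Merging process:

Compare 10 vs 15: take 10 from left. Merged: [10]
Compare 18 vs 15: take 15 from right. Merged: [10, 15]
Compare 18 vs 18: take 18 from left. Merged: [10, 15, 18]
Compare 19 vs 18: take 18 from right. Merged: [10, 15, 18, 18]
Compare 19 vs 20: take 19 from left. Merged: [10, 15, 18, 18, 19]
Compare 21 vs 20: take 20 from right. Merged: [10, 15, 18, 18, 19, 20]
Compare 21 vs 23: take 21 from left. Merged: [10, 15, 18, 18, 19, 20, 21]
Append remaining from right: [23]. Merged: [10, 15, 18, 18, 19, 20, 21, 23]

Final merged array: [10, 15, 18, 18, 19, 20, 21, 23]
Total comparisons: 7

The merged array is [10, 15, 18, 18, 19, 20, 21, 23], requiring 7 comparisons. The merge step runs in O(n) time where n is the total number of elements.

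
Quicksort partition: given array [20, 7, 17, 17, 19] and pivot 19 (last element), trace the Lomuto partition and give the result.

Lomuto partition with pivot = 19:

Initial array: [20, 7, 17, 17, 19]

arr[0]=20 > 19: no swap
arr[1]=7 <= 19: swap with position 0, array becomes [7, 20, 17, 17, 19]
arr[2]=17 <= 19: swap with position 1, array becomes [7, 17, 20, 17, 19]
arr[3]=17 <= 19: swap with position 2, array becomes [7, 17, 17, 20, 19]

Place pivot at position 3: [7, 17, 17, 19, 20]
Pivot position: 3

After partitioning with pivot 19, the array becomes [7, 17, 17, 19, 20]. The pivot is placed at index 3. All elements to the left of the pivot are <= 19, and all elements to the right are > 19.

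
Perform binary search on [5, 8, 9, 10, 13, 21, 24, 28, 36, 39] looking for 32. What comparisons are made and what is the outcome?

Binary search for 32 in [5, 8, 9, 10, 13, 21, 24, 28, 36, 39]:

lo=0, hi=9, mid=4, arr[mid]=13 -> 13 < 32, search right half
lo=5, hi=9, mid=7, arr[mid]=28 -> 28 < 32, search right half
lo=8, hi=9, mid=8, arr[mid]=36 -> 36 > 32, search left half
lo=8 > hi=7, target 32 not found

Binary search determines that 32 is not in the array after 3 comparisons. The search space was exhausted without finding the target.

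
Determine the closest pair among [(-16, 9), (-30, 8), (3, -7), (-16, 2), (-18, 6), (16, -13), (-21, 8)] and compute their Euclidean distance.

Computing all pairwise distances among 7 points:

d((-16, 9), (-30, 8)) = 14.0357
d((-16, 9), (3, -7)) = 24.8395
d((-16, 9), (-16, 2)) = 7.0
d((-16, 9), (-18, 6)) = 3.6056 <-- minimum
d((-16, 9), (16, -13)) = 38.833
d((-16, 9), (-21, 8)) = 5.099
d((-30, 8), (3, -7)) = 36.2491
d((-30, 8), (-16, 2)) = 15.2315
d((-30, 8), (-18, 6)) = 12.1655
d((-30, 8), (16, -13)) = 50.5668
d((-30, 8), (-21, 8)) = 9.0
d((3, -7), (-16, 2)) = 21.0238
d((3, -7), (-18, 6)) = 24.6982
d((3, -7), (16, -13)) = 14.3178
d((3, -7), (-21, 8)) = 28.3019
d((-16, 2), (-18, 6)) = 4.4721
d((-16, 2), (16, -13)) = 35.3412
d((-16, 2), (-21, 8)) = 7.8102
d((-18, 6), (16, -13)) = 38.9487
d((-18, 6), (-21, 8)) = 3.6056 <-- minimum
d((16, -13), (-21, 8)) = 42.5441

Minimum distance: 3.6056 (tie among 2 pairs: (-16, 9) and (-18, 6); (-18, 6) and (-21, 8))

The minimum Euclidean distance is 3.6056. There is a tie: 2 pairs achieve this minimum — (-16, 9) and (-18, 6); (-18, 6) and (-21, 8). Any of these is a valid closest pair. For 7 points, brute-force pairwise comparison is shown above. For large n, the divide-and-conquer algorithm (sort by x, recurse on halves, check the dividing strip) achieves O(n log n).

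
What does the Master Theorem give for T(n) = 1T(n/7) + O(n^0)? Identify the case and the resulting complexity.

Master Theorem for T(n) = 1T(n/7) + O(n^0):

a = 1, b = 7, c = 0
log_b(a) = log_7(1) = 0.0000

Case 2: c = 0 = log_7(1) = 0.0000
T(n) = O(n^0 log n) = O(log n)

For T(n) = 1T(n/7) + O(n^0): log_7(1) = 0.0000. This is Case 2 of the Master Theorem (c = log_b(a), equal work at all levels), giving O(log n).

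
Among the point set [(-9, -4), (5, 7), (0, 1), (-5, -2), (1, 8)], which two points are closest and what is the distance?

Computing all pairwise distances among 5 points:

d((-9, -4), (5, 7)) = 17.8045
d((-9, -4), (0, 1)) = 10.2956
d((-9, -4), (-5, -2)) = 4.4721
d((-9, -4), (1, 8)) = 15.6205
d((5, 7), (0, 1)) = 7.8102
d((5, 7), (-5, -2)) = 13.4536
d((5, 7), (1, 8)) = 4.1231 <-- minimum
d((0, 1), (-5, -2)) = 5.831
d((0, 1), (1, 8)) = 7.0711
d((-5, -2), (1, 8)) = 11.6619

Closest pair: (5, 7) and (1, 8) with distance 4.1231

The closest pair is (5, 7) and (1, 8) with Euclidean distance 4.1231. For 5 points, brute-force pairwise comparison is shown above. For large n, the divide-and-conquer algorithm (sort by x, recurse on halves, check the dividing strip) achieves O(n log n).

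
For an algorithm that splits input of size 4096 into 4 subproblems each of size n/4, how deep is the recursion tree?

For divide and conquer with division factor 4:

Problem sizes at each level:
Level 0: 4096
Level 1: 1024
Level 2: 256
Level 3: 64
Level 4: 16
Level 5: 4
Level 6: 1

The root is level 0 and the size-1 base case is level 6 (the tree spans levels 0 through 6, i.e. 7 levels counting the root), so the depth is the number of divisions: log_4(4096) = 6

The recursion tree depth is log_4(4096) = 6. At each level, the problem size is divided by 4, so it takes 6 divisions to reduce to a base case of size 1. The algorithm makes 4 recursive calls at each level.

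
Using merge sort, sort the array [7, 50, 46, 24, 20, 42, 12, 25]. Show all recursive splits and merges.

Merge sort trace:

Split: [7, 50, 46, 24, 20, 42, 12, 25] -> [7, 50, 46, 24] and [20, 42, 12, 25]
  Split: [7, 50, 46, 24] -> [7, 50] and [46, 24]
    Split: [7, 50] -> [7] and [50]
    Merge: [7] + [50] -> [7, 50]
    Split: [46, 24] -> [46] and [24]
    Merge: [46] + [24] -> [24, 46]
  Merge: [7, 50] + [24, 46] -> [7, 24, 46, 50]
  Split: [20, 42, 12, 25] -> [20, 42] and [12, 25]
    Split: [20, 42] -> [20] and [42]
    Merge: [20] + [42] -> [20, 42]
    Split: [12, 25] -> [12] and [25]
    Merge: [12] + [25] -> [12, 25]
  Merge: [20, 42] + [12, 25] -> [12, 20, 25, 42]
Merge: [7, 24, 46, 50] + [12, 20, 25, 42] -> [7, 12, 20, 24, 25, 42, 46, 50]

Final sorted array: [7, 12, 20, 24, 25, 42, 46, 50]

The merge sort proceeds by recursively splitting the array and merging sorted halves.
After all merges, the sorted array is [7, 12, 20, 24, 25, 42, 46, 50].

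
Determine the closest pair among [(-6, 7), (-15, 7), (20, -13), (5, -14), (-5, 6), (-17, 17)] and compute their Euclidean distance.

Computing all pairwise distances among 6 points:

d((-6, 7), (-15, 7)) = 9.0
d((-6, 7), (20, -13)) = 32.8024
d((-6, 7), (5, -14)) = 23.7065
d((-6, 7), (-5, 6)) = 1.4142 <-- minimum
d((-6, 7), (-17, 17)) = 14.8661
d((-15, 7), (20, -13)) = 40.3113
d((-15, 7), (5, -14)) = 29.0
d((-15, 7), (-5, 6)) = 10.0499
d((-15, 7), (-17, 17)) = 10.198
d((20, -13), (5, -14)) = 15.0333
d((20, -13), (-5, 6)) = 31.4006
d((20, -13), (-17, 17)) = 47.634
d((5, -14), (-5, 6)) = 22.3607
d((5, -14), (-17, 17)) = 38.0132
d((-5, 6), (-17, 17)) = 16.2788

Closest pair: (-6, 7) and (-5, 6) with distance 1.4142

The closest pair is (-6, 7) and (-5, 6) with Euclidean distance 1.4142. For 6 points, brute-force pairwise comparison is shown above. For large n, the divide-and-conquer algorithm (sort by x, recurse on halves, check the dividing strip) achieves O(n log n).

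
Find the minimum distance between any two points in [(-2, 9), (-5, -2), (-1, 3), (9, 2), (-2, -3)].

Computing all pairwise distances among 5 points:

d((-2, 9), (-5, -2)) = 11.4018
d((-2, 9), (-1, 3)) = 6.0828
d((-2, 9), (9, 2)) = 13.0384
d((-2, 9), (-2, -3)) = 12.0
d((-5, -2), (-1, 3)) = 6.4031
d((-5, -2), (9, 2)) = 14.5602
d((-5, -2), (-2, -3)) = 3.1623 <-- minimum
d((-1, 3), (9, 2)) = 10.0499
d((-1, 3), (-2, -3)) = 6.0828
d((9, 2), (-2, -3)) = 12.083

Closest pair: (-5, -2) and (-2, -3) with distance 3.1623

The closest pair is (-5, -2) and (-2, -3) with Euclidean distance 3.1623. For 5 points, brute-force pairwise comparison is shown above. For large n, the divide-and-conquer algorithm (sort by x, recurse on halves, check the dividing strip) achieves O(n log n).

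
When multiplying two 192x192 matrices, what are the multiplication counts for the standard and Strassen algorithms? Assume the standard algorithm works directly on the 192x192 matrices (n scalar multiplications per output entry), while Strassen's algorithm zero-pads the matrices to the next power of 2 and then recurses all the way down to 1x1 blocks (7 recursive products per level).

Matrix multiplication for 192x192 matrices:

Strassen's algorithm requires power-of-2 dimensions. Pad 192x192 to 256x256 (next power of 2).

Standard algorithm: 192^3 = 7077888 multiplications
Strassen's algorithm: 7^(log2(256)) = 7^8 = 5764801 multiplications
Savings: 7077888 - 5764801 = 1313087 multiplications

Standard: 7077888 multiplications (192^3). Strassen: 5764801 multiplications (7^8, after padding to 256x256). Strassen reduces 8 recursive multiplications to 7 at each level.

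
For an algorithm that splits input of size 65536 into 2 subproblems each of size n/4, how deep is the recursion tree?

For divide and conquer with division factor 4:

Problem sizes at each level:
Level 0: 65536
Level 1: 16384
Level 2: 4096
Level 3: 1024
Level 4: 256
Level 5: 64
Level 6: 16
Level 7: 4
Level 8: 1

The root is level 0 and the size-1 base case is level 8 (the tree spans levels 0 through 8, i.e. 9 levels counting the root), so the depth is the number of divisions: log_4(65536) = 8

The recursion tree depth is log_4(65536) = 8. At each level, the problem size is divided by 4, so it takes 8 divisions to reduce to a base case of size 1. The algorithm makes 2 recursive calls at each level.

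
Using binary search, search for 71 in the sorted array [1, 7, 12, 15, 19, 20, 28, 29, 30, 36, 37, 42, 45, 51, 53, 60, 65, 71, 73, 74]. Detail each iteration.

Binary search for 71 in [1, 7, 12, 15, 19, 20, 28, 29, 30, 36, 37, 42, 45, 51, 53, 60, 65, 71, 73, 74]:

lo=0, hi=19, mid=9, arr[mid]=36 -> 36 < 71, search right half
lo=10, hi=19, mid=14, arr[mid]=53 -> 53 < 71, search right half
lo=15, hi=19, mid=17, arr[mid]=71 -> Found target at index 17!

Binary search finds 71 at index 17 after 3 comparisons. The search repeatedly halves the search space by comparing with the middle element.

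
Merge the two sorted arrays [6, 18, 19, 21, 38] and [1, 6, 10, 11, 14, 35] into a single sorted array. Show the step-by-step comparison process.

Merging process:

Compare 6 vs 1: take 1 from right. Merged: [1]
Compare 6 vs 6: take 6 from left. Merged: [1, 6]
Compare 18 vs 6: take 6 from right. Merged: [1, 6, 6]
Compare 18 vs 10: take 10 from right. Merged: [1, 6, 6, 10]
Compare 18 vs 11: take 11 from right. Merged: [1, 6, 6, 10, 11]
Compare 18 vs 14: take 14 from right. Merged: [1, 6, 6, 10, 11, 14]
Compare 18 vs 35: take 18 from left. Merged: [1, 6, 6, 10, 11, 14, 18]
Compare 19 vs 35: take 19 from left. Merged: [1, 6, 6, 10, 11, 14, 18, 19]
Compare 21 vs 35: take 21 from left. Merged: [1, 6, 6, 10, 11, 14, 18, 19, 21]
Compare 38 vs 35: take 35 from right. Merged: [1, 6, 6, 10, 11, 14, 18, 19, 21, 35]
Append remaining from left: [38]. Merged: [1, 6, 6, 10, 11, 14, 18, 19, 21, 35, 38]

Final merged array: [1, 6, 6, 10, 11, 14, 18, 19, 21, 35, 38]
Total comparisons: 10

The merged array is [1, 6, 6, 10, 11, 14, 18, 19, 21, 35, 38], requiring 10 comparisons. The merge step runs in O(n) time where n is the total number of elements.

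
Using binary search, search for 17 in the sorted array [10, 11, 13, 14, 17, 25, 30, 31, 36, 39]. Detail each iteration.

Binary search for 17 in [10, 11, 13, 14, 17, 25, 30, 31, 36, 39]:

lo=0, hi=9, mid=4, arr[mid]=17 -> Found target at index 4!

Binary search finds 17 at index 4 after 1 comparisons. The search repeatedly halves the search space by comparing with the middle element.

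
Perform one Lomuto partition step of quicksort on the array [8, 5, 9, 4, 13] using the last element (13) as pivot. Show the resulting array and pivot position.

Lomuto partition with pivot = 13:

Initial array: [8, 5, 9, 4, 13]

arr[0]=8 <= 13: swap with position 0, array becomes [8, 5, 9, 4, 13]
arr[1]=5 <= 13: swap with position 1, array becomes [8, 5, 9, 4, 13]
arr[2]=9 <= 13: swap with position 2, array becomes [8, 5, 9, 4, 13]
arr[3]=4 <= 13: swap with position 3, array becomes [8, 5, 9, 4, 13]

Place pivot at position 4: [8, 5, 9, 4, 13]
Pivot position: 4

After partitioning with pivot 13, the array becomes [8, 5, 9, 4, 13]. The pivot is placed at index 4. All elements to the left of the pivot are <= 13, and all elements to the right are > 13.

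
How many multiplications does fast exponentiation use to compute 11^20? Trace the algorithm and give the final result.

Computing 11^20 by squaring (build up from 11^1; each line after the first costs one multiplication):

11^1 = 11
11^2 = (11^1)^2 = 11^2 = 121
11^4 = (11^2)^2 = 121^2 = 14641
11^5 = 11 * 11^4 = 11 * 14641 = 161051
11^10 = (11^5)^2 = 161051^2 = 25937424601
11^20 = (11^10)^2 = 25937424601^2 = 672749994932560009201

Result: 672749994932560009201
Multiplications needed: 5 (5 lines after 11^1)

11^20 = 672749994932560009201. Using exponentiation by squaring, this requires 5 multiplications. The key idea: if the exponent is even, square the half-power; if odd, multiply by the base once.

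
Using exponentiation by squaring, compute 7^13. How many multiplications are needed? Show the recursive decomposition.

Computing 7^13 by squaring (build up from 7^1; each line after the first costs one multiplication):

7^1 = 7
7^2 = (7^1)^2 = 7^2 = 49
7^3 = 7 * 7^2 = 7 * 49 = 343
7^6 = (7^3)^2 = 343^2 = 117649
7^12 = (7^6)^2 = 117649^2 = 13841287201
7^13 = 7 * 7^12 = 7 * 13841287201 = 96889010407

Result: 96889010407
Multiplications needed: 5 (5 lines after 7^1)

7^13 = 96889010407. Using exponentiation by squaring, this requires 5 multiplications. The key idea: if the exponent is even, square the half-power; if odd, multiply by the base once.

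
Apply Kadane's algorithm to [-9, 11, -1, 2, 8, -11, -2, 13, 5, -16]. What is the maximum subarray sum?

Using Kadane's algorithm on [-9, 11, -1, 2, 8, -11, -2, 13, 5, -16]:

Scanning through the array:
Position 1 (value 11): max_ending_here = 11, max_so_far = 11
Position 2 (value -1): max_ending_here = 10, max_so_far = 11
Position 3 (value 2): max_ending_here = 12, max_so_far = 12
Position 4 (value 8): max_ending_here = 20, max_so_far = 20
Position 5 (value -11): max_ending_here = 9, max_so_far = 20
Position 6 (value -2): max_ending_here = 7, max_so_far = 20
Position 7 (value 13): max_ending_here = 20, max_so_far = 20
Position 8 (value 5): max_ending_here = 25, max_so_far = 25
Position 9 (value -16): max_ending_here = 9, max_so_far = 25

Maximum subarray: [11, -1, 2, 8, -11, -2, 13, 5]
Maximum sum: 25

The maximum subarray is [11, -1, 2, 8, -11, -2, 13, 5] with sum 25. This subarray runs from index 1 to index 8.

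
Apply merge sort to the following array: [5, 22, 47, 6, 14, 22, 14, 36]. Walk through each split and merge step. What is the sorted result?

Merge sort trace:

Split: [5, 22, 47, 6, 14, 22, 14, 36] -> [5, 22, 47, 6] and [14, 22, 14, 36]
  Split: [5, 22, 47, 6] -> [5, 22] and [47, 6]
    Split: [5, 22] -> [5] and [22]
    Merge: [5] + [22] -> [5, 22]
    Split: [47, 6] -> [47] and [6]
    Merge: [47] + [6] -> [6, 47]
  Merge: [5, 22] + [6, 47] -> [5, 6, 22, 47]
  Split: [14, 22, 14, 36] -> [14, 22] and [14, 36]
    Split: [14, 22] -> [14] and [22]
    Merge: [14] + [22] -> [14, 22]
    Split: [14, 36] -> [14] and [36]
    Merge: [14] + [36] -> [14, 36]
  Merge: [14, 22] + [14, 36] -> [14, 14, 22, 36]
Merge: [5, 6, 22, 47] + [14, 14, 22, 36] -> [5, 6, 14, 14, 22, 22, 36, 47]

Final sorted array: [5, 6, 14, 14, 22, 22, 36, 47]

The merge sort proceeds by recursively splitting the array and merging sorted halves.
After all merges, the sorted array is [5, 6, 14, 14, 22, 22, 36, 47].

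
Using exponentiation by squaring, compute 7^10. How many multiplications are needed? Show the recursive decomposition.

Computing 7^10 by squaring (build up from 7^1; each line after the first costs one multiplication):

7^1 = 7
7^2 = (7^1)^2 = 7^2 = 49
7^4 = (7^2)^2 = 49^2 = 2401
7^5 = 7 * 7^4 = 7 * 2401 = 16807
7^10 = (7^5)^2 = 16807^2 = 282475249

Result: 282475249
Multiplications needed: 4 (4 lines after 7^1)

7^10 = 282475249. Using exponentiation by squaring, this requires 4 multiplications. The key idea: if the exponent is even, square the half-power; if odd, multiply by the base once.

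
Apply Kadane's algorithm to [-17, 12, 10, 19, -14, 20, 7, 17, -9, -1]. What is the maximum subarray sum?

Using Kadane's algorithm on [-17, 12, 10, 19, -14, 20, 7, 17, -9, -1]:

Scanning through the array:
Position 1 (value 12): max_ending_here = 12, max_so_far = 12
Position 2 (value 10): max_ending_here = 22, max_so_far = 22
Position 3 (value 19): max_ending_here = 41, max_so_far = 41
Position 4 (value -14): max_ending_here = 27, max_so_far = 41
Position 5 (value 20): max_ending_here = 47, max_so_far = 47
Position 6 (value 7): max_ending_here = 54, max_so_far = 54
Position 7 (value 17): max_ending_here = 71, max_so_far = 71
Position 8 (value -9): max_ending_here = 62, max_so_far = 71
Position 9 (value -1): max_ending_here = 61, max_so_far = 71

Maximum subarray: [12, 10, 19, -14, 20, 7, 17]
Maximum sum: 71

The maximum subarray is [12, 10, 19, -14, 20, 7, 17] with sum 71. This subarray runs from index 1 to index 7.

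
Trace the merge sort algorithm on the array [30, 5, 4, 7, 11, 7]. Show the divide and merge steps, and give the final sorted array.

Merge sort trace:

Split: [30, 5, 4, 7, 11, 7] -> [30, 5, 4] and [7, 11, 7]
  Split: [30, 5, 4] -> [30] and [5, 4]
    Split: [5, 4] -> [5] and [4]
    Merge: [5] + [4] -> [4, 5]
  Merge: [30] + [4, 5] -> [4, 5, 30]
  Split: [7, 11, 7] -> [7] and [11, 7]
    Split: [11, 7] -> [11] and [7]
    Merge: [11] + [7] -> [7, 11]
  Merge: [7] + [7, 11] -> [7, 7, 11]
Merge: [4, 5, 30] + [7, 7, 11] -> [4, 5, 7, 7, 11, 30]

Final sorted array: [4, 5, 7, 7, 11, 30]

The merge sort proceeds by recursively splitting the array and merging sorted halves.
After all merges, the sorted array is [4, 5, 7, 7, 11, 30].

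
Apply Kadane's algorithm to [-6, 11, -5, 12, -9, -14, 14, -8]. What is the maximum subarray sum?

Using Kadane's algorithm on [-6, 11, -5, 12, -9, -14, 14, -8]:

Scanning through the array:
Position 1 (value 11): max_ending_here = 11, max_so_far = 11
Position 2 (value -5): max_ending_here = 6, max_so_far = 11
Position 3 (value 12): max_ending_here = 18, max_so_far = 18
Position 4 (value -9): max_ending_here = 9, max_so_far = 18
Position 5 (value -14): max_ending_here = -5, max_so_far = 18
Position 6 (value 14): max_ending_here = 14, max_so_far = 18
Position 7 (value -8): max_ending_here = 6, max_so_far = 18

Maximum subarray: [11, -5, 12]
Maximum sum: 18

The maximum subarray is [11, -5, 12] with sum 18. This subarray runs from index 1 to index 3.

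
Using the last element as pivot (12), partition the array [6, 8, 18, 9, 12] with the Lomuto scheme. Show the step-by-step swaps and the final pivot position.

Lomuto partition with pivot = 12:

Initial array: [6, 8, 18, 9, 12]

arr[0]=6 <= 12: swap with position 0, array becomes [6, 8, 18, 9, 12]
arr[1]=8 <= 12: swap with position 1, array becomes [6, 8, 18, 9, 12]
arr[2]=18 > 12: no swap
arr[3]=9 <= 12: swap with position 2, array becomes [6, 8, 9, 18, 12]

Place pivot at position 3: [6, 8, 9, 12, 18]
Pivot position: 3

After partitioning with pivot 12, the array becomes [6, 8, 9, 12, 18]. The pivot is placed at index 3. All elements to the left of the pivot are <= 12, and all elements to the right are > 12.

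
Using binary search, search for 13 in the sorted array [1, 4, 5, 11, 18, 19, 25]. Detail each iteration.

Binary search for 13 in [1, 4, 5, 11, 18, 19, 25]:

lo=0, hi=6, mid=3, arr[mid]=11 -> 11 < 13, search right half
lo=4, hi=6, mid=5, arr[mid]=19 -> 19 > 13, search left half
lo=4, hi=4, mid=4, arr[mid]=18 -> 18 > 13, search left half
lo=4 > hi=3, target 13 not found

Binary search determines that 13 is not in the array after 3 comparisons. The search space was exhausted without finding the target.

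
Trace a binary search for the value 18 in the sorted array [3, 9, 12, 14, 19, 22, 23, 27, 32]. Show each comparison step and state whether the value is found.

Binary search for 18 in [3, 9, 12, 14, 19, 22, 23, 27, 32]:

lo=0, hi=8, mid=4, arr[mid]=19 -> 19 > 18, search left half
lo=0, hi=3, mid=1, arr[mid]=9 -> 9 < 18, search right half
lo=2, hi=3, mid=2, arr[mid]=12 -> 12 < 18, search right half
lo=3, hi=3, mid=3, arr[mid]=14 -> 14 < 18, search right half
lo=4 > hi=3, target 18 not found

Binary search determines that 18 is not in the array after 4 comparisons. The search space was exhausted without finding the target.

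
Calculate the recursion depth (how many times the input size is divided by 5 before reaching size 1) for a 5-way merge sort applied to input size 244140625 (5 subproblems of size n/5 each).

For divide and conquer with division factor 5:

Problem sizes at each level:
Level 0: 244140625
Level 1: 48828125
Level 2: 9765625
Level 3: 1953125
Level 4: 390625
Level 5: 78125
Level 6: 15625
Level 7: 3125
Level 8: 625
Level 9: 125
Level 10: 25
Level 11: 5
Level 12: 1

The root is level 0 and the size-1 base case is level 12 (the tree spans levels 0 through 12, i.e. 13 levels counting the root), so the depth is the number of divisions: log_5(244140625) = 12

The recursion tree depth is log_5(244140625) = 12. At each level, the problem size is divided by 5, so it takes 12 divisions to reduce to a base case of size 1. The algorithm makes 5 recursive calls at each level.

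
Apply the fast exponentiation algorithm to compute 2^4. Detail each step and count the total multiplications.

Computing 2^4 by squaring (build up from 2^1; each line after the first costs one multiplication):

2^1 = 2
2^2 = (2^1)^2 = 2^2 = 4
2^4 = (2^2)^2 = 4^2 = 16

Result: 16
Multiplications needed: 2 (2 lines after 2^1)

2^4 = 16. Using exponentiation by squaring, this requires 2 multiplications. The key idea: if the exponent is even, square the half-power; if odd, multiply by the base once.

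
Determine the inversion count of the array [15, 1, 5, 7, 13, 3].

Finding inversions in [15, 1, 5, 7, 13, 3]:

(0, 1): arr[0]=15 > arr[1]=1
(0, 2): arr[0]=15 > arr[2]=5
(0, 3): arr[0]=15 > arr[3]=7
(0, 4): arr[0]=15 > arr[4]=13
(0, 5): arr[0]=15 > arr[5]=3
(2, 5): arr[2]=5 > arr[5]=3
(3, 5): arr[3]=7 > arr[5]=3
(4, 5): arr[4]=13 > arr[5]=3

Total inversions: 8

The array has 8 inversion(s): (0,1), (0,2), (0,3), (0,4), (0,5), (2,5), (3,5), (4,5). Each pair (i,j) satisfies i < j and arr[i] > arr[j].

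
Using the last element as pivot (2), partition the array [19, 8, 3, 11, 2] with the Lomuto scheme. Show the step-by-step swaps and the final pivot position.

Lomuto partition with pivot = 2:

Initial array: [19, 8, 3, 11, 2]

arr[0]=19 > 2: no swap
arr[1]=8 > 2: no swap
arr[2]=3 > 2: no swap
arr[3]=11 > 2: no swap

Place pivot at position 0: [2, 8, 3, 11, 19]
Pivot position: 0

After partitioning with pivot 2, the array becomes [2, 8, 3, 11, 19]. The pivot is placed at index 0. All elements to the left of the pivot are <= 2, and all elements to the right are > 2.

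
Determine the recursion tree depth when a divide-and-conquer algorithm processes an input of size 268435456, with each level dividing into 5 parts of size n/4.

For divide and conquer with division factor 4:

Problem sizes at each level:
Level 0: 268435456
Level 1: 67108864
Level 2: 16777216
Level 3: 4194304
Level 4: 1048576
Level 5: 262144
Level 6: 65536
Level 7: 16384
Level 8: 4096
Level 9: 1024
Level 10: 256
Level 11: 64
Level 12: 16
Level 13: 4
Level 14: 1

The root is level 0 and the size-1 base case is level 14 (the tree spans levels 0 through 14, i.e. 15 levels counting the root), so the depth is the number of divisions: log_4(268435456) = 14

The recursion tree depth is log_4(268435456) = 14. At each level, the problem size is divided by 4, so it takes 14 divisions to reduce to a base case of size 1. The algorithm makes 5 recursive calls at each level.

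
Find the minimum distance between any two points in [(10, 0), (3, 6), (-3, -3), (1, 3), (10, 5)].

Computing all pairwise distances among 5 points:

d((10, 0), (3, 6)) = 9.2195
d((10, 0), (-3, -3)) = 13.3417
d((10, 0), (1, 3)) = 9.4868
d((10, 0), (10, 5)) = 5.0
d((3, 6), (-3, -3)) = 10.8167
d((3, 6), (1, 3)) = 3.6056 <-- minimum
d((3, 6), (10, 5)) = 7.0711
d((-3, -3), (1, 3)) = 7.2111
d((-3, -3), (10, 5)) = 15.2643
d((1, 3), (10, 5)) = 9.2195

Closest pair: (3, 6) and (1, 3) with distance 3.6056

The closest pair is (3, 6) and (1, 3) with Euclidean distance 3.6056. For 5 points, brute-force pairwise comparison is shown above. For large n, the divide-and-conquer algorithm (sort by x, recurse on halves, check the dividing strip) achieves O(n log n).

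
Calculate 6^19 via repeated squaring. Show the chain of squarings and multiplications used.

Computing 6^19 by squaring (build up from 6^1; each line after the first costs one multiplication):

6^1 = 6
6^2 = (6^1)^2 = 6^2 = 36
6^4 = (6^2)^2 = 36^2 = 1296
6^8 = (6^4)^2 = 1296^2 = 1679616
6^9 = 6 * 6^8 = 6 * 1679616 = 10077696
6^18 = (6^9)^2 = 10077696^2 = 101559956668416
6^19 = 6 * 6^18 = 6 * 101559956668416 = 609359740010496

Result: 609359740010496
Multiplications needed: 6 (6 lines after 6^1)

6^19 = 609359740010496. Using exponentiation by squaring, this requires 6 multiplications. The key idea: if the exponent is even, square the half-power; if odd, multiply by the base once.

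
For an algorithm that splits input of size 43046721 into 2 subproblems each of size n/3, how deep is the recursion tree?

For divide and conquer with division factor 3:

Problem sizes at each level:
Level 0: 43046721
Level 1: 14348907
Level 2: 4782969
Level 3: 1594323
Level 4: 531441
Level 5: 177147
Level 6: 59049
Level 7: 19683
Level 8: 6561
Level 9: 2187
Level 10: 729
Level 11: 243
Level 12: 81
Level 13: 27
Level 14: 9
Level 15: 3
Level 16: 1

The root is level 0 and the size-1 base case is level 16 (the tree spans levels 0 through 16, i.e. 17 levels counting the root), so the depth is the number of divisions: log_3(43046721) = 16

The recursion tree depth is log_3(43046721) = 16. At each level, the problem size is divided by 3, so it takes 16 divisions to reduce to a base case of size 1. The algorithm makes 2 recursive calls at each level.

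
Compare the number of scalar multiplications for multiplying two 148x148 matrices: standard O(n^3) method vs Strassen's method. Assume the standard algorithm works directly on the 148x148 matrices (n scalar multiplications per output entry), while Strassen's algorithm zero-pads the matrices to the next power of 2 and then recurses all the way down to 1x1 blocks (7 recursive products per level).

Matrix multiplication for 148x148 matrices:

Strassen's algorithm requires power-of-2 dimensions. Pad 148x148 to 256x256 (next power of 2).

Standard algorithm: 148^3 = 3241792 multiplications
Strassen's algorithm: 7^(log2(256)) = 7^8 = 5764801 multiplications
Difference: 3241792 - 5764801 = -2523009 (Strassen uses MORE here due to padding overhead — for small or just-over-power-of-2 n, padding can outweigh the per-level savings)

Standard: 3241792 multiplications (148^3). Strassen: 5764801 multiplications (7^8, after padding to 256x256). Strassen reduces 8 recursive multiplications to 7 at each level.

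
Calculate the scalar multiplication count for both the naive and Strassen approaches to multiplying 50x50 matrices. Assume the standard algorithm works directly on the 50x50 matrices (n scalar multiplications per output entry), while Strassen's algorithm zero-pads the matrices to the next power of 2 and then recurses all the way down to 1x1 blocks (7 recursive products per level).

Matrix multiplication for 50x50 matrices:

Strassen's algorithm requires power-of-2 dimensions. Pad 50x50 to 64x64 (next power of 2).

Standard algorithm: 50^3 = 125000 multiplications
Strassen's algorithm: 7^(log2(64)) = 7^6 = 117649 multiplications
Savings: 125000 - 117649 = 7351 multiplications

Standard: 125000 multiplications (50^3). Strassen: 117649 multiplications (7^6, after padding to 64x64). Strassen reduces 8 recursive multiplications to 7 at each level.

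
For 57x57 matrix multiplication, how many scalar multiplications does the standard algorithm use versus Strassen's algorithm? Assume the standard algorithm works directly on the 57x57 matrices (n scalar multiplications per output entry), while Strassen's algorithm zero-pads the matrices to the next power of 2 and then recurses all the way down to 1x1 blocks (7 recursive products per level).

Matrix multiplication for 57x57 matrices:

Strassen's algorithm requires power-of-2 dimensions. Pad 57x57 to 64x64 (next power of 2).

Standard algorithm: 57^3 = 185193 multiplications
Strassen's algorithm: 7^(log2(64)) = 7^6 = 117649 multiplications
Savings: 185193 - 117649 = 67544 multiplications

Standard: 185193 multiplications (57^3). Strassen: 117649 multiplications (7^6, after padding to 64x64). Strassen reduces 8 recursive multiplications to 7 at each level.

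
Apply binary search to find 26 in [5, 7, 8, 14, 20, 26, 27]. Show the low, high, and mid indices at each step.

Binary search for 26 in [5, 7, 8, 14, 20, 26, 27]:

lo=0, hi=6, mid=3, arr[mid]=14 -> 14 < 26, search right half
lo=4, hi=6, mid=5, arr[mid]=26 -> Found target at index 5!

Binary search finds 26 at index 5 after 2 comparisons. The search repeatedly halves the search space by comparing with the middle element.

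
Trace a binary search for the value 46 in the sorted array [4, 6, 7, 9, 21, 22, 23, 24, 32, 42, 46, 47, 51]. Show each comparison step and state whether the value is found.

Binary search for 46 in [4, 6, 7, 9, 21, 22, 23, 24, 32, 42, 46, 47, 51]:

lo=0, hi=12, mid=6, arr[mid]=23 -> 23 < 46, search right half
lo=7, hi=12, mid=9, arr[mid]=42 -> 42 < 46, search right half
lo=10, hi=12, mid=11, arr[mid]=47 -> 47 > 46, search left half
lo=10, hi=10, mid=10, arr[mid]=46 -> Found target at index 10!

Binary search finds 46 at index 10 after 4 comparisons. The search repeatedly halves the search space by comparing with the middle element.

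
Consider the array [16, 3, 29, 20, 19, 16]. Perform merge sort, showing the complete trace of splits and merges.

Merge sort trace:

Split: [16, 3, 29, 20, 19, 16] -> [16, 3, 29] and [20, 19, 16]
  Split: [16, 3, 29] -> [16] and [3, 29]
    Split: [3, 29] -> [3] and [29]
    Merge: [3] + [29] -> [3, 29]
  Merge: [16] + [3, 29] -> [3, 16, 29]
  Split: [20, 19, 16] -> [20] and [19, 16]
    Split: [19, 16] -> [19] and [16]
    Merge: [19] + [16] -> [16, 19]
  Merge: [20] + [16, 19] -> [16, 19, 20]
Merge: [3, 16, 29] + [16, 19, 20] -> [3, 16, 16, 19, 20, 29]

Final sorted array: [3, 16, 16, 19, 20, 29]

The merge sort proceeds by recursively splitting the array and merging sorted halves.
After all merges, the sorted array is [3, 16, 16, 19, 20, 29].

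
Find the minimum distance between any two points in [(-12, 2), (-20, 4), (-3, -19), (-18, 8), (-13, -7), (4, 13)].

Computing all pairwise distances among 6 points:

d((-12, 2), (-20, 4)) = 8.2462
d((-12, 2), (-3, -19)) = 22.8473
d((-12, 2), (-18, 8)) = 8.4853
d((-12, 2), (-13, -7)) = 9.0554
d((-12, 2), (4, 13)) = 19.4165
d((-20, 4), (-3, -19)) = 28.6007
d((-20, 4), (-18, 8)) = 4.4721 <-- minimum
d((-20, 4), (-13, -7)) = 13.0384
d((-20, 4), (4, 13)) = 25.632
d((-3, -19), (-18, 8)) = 30.8869
d((-3, -19), (-13, -7)) = 15.6205
d((-3, -19), (4, 13)) = 32.7567
d((-18, 8), (-13, -7)) = 15.8114
d((-18, 8), (4, 13)) = 22.561
d((-13, -7), (4, 13)) = 26.2488

Closest pair: (-20, 4) and (-18, 8) with distance 4.4721

The closest pair is (-20, 4) and (-18, 8) with Euclidean distance 4.4721. For 6 points, brute-force pairwise comparison is shown above. For large n, the divide-and-conquer algorithm (sort by x, recurse on halves, check the dividing strip) achieves O(n log n).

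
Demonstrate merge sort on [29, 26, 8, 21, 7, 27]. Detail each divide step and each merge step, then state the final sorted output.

Merge sort trace:

Split: [29, 26, 8, 21, 7, 27] -> [29, 26, 8] and [21, 7, 27]
  Split: [29, 26, 8] -> [29] and [26, 8]
    Split: [26, 8] -> [26] and [8]
    Merge: [26] + [8] -> [8, 26]
  Merge: [29] + [8, 26] -> [8, 26, 29]
  Split: [21, 7, 27] -> [21] and [7, 27]
    Split: [7, 27] -> [7] and [27]
    Merge: [7] + [27] -> [7, 27]
  Merge: [21] + [7, 27] -> [7, 21, 27]
Merge: [8, 26, 29] + [7, 21, 27] -> [7, 8, 21, 26, 27, 29]

Final sorted array: [7, 8, 21, 26, 27, 29]

The merge sort proceeds by recursively splitting the array and merging sorted halves.
After all merges, the sorted array is [7, 8, 21, 26, 27, 29].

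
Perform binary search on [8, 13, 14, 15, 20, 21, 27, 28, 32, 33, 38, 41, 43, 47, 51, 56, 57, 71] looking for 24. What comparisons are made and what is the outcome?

Binary search for 24 in [8, 13, 14, 15, 20, 21, 27, 28, 32, 33, 38, 41, 43, 47, 51, 56, 57, 71]:

lo=0, hi=17, mid=8, arr[mid]=32 -> 32 > 24, search left half
lo=0, hi=7, mid=3, arr[mid]=15 -> 15 < 24, search right half
lo=4, hi=7, mid=5, arr[mid]=21 -> 21 < 24, search right half
lo=6, hi=7, mid=6, arr[mid]=27 -> 27 > 24, search left half
lo=6 > hi=5, target 24 not found

Binary search determines that 24 is not in the array after 4 comparisons. The search space was exhausted without finding the target.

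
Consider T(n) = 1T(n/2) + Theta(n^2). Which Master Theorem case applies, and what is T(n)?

Master Theorem for T(n) = 1T(n/2) + O(n^2):

a = 1, b = 2, c = 2
log_b(a) = log_2(1) = 0.0000

Case 3: c = 2 > log_2(1) = 0.0000
T(n) = O(n^2) = O(n^2)

For T(n) = 1T(n/2) + O(n^2): log_2(1) = 0.0000. This is Case 3 of the Master Theorem (c > log_b(a), work dominated by root), giving O(n^2).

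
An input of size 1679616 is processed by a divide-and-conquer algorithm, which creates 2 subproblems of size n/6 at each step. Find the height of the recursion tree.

For divide and conquer with division factor 6:

Problem sizes at each level:
Level 0: 1679616
Level 1: 279936
Level 2: 46656
Level 3: 7776
Level 4: 1296
Level 5: 216
Level 6: 36
Level 7: 6
Level 8: 1

The root is level 0 and the size-1 base case is level 8 (the tree spans levels 0 through 8, i.e. 9 levels counting the root), so the depth is the number of divisions: log_6(1679616) = 8

The recursion tree depth is log_6(1679616) = 8. At each level, the problem size is divided by 6, so it takes 8 divisions to reduce to a base case of size 1. The algorithm makes 2 recursive calls at each level.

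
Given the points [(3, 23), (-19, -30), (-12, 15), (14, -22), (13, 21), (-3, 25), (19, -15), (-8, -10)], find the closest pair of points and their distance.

Computing all pairwise distances among 8 points:

d((3, 23), (-19, -30)) = 57.3847
d((3, 23), (-12, 15)) = 17.0
d((3, 23), (14, -22)) = 46.3249
d((3, 23), (13, 21)) = 10.198
d((3, 23), (-3, 25)) = 6.3246 <-- minimum
d((3, 23), (19, -15)) = 41.2311
d((3, 23), (-8, -10)) = 34.7851
d((-19, -30), (-12, 15)) = 45.5412
d((-19, -30), (14, -22)) = 33.9559
d((-19, -30), (13, 21)) = 60.208
d((-19, -30), (-3, 25)) = 57.28
d((-19, -30), (19, -15)) = 40.8534
d((-19, -30), (-8, -10)) = 22.8254
d((-12, 15), (14, -22)) = 45.2217
d((-12, 15), (13, 21)) = 25.7099
d((-12, 15), (-3, 25)) = 13.4536
d((-12, 15), (19, -15)) = 43.1393
d((-12, 15), (-8, -10)) = 25.318
d((14, -22), (13, 21)) = 43.0116
d((14, -22), (-3, 25)) = 49.98
d((14, -22), (19, -15)) = 8.6023
d((14, -22), (-8, -10)) = 25.0599
d((13, 21), (-3, 25)) = 16.4924
d((13, 21), (19, -15)) = 36.4966
d((13, 21), (-8, -10)) = 37.4433
d((-3, 25), (19, -15)) = 45.6508
d((-3, 25), (-8, -10)) = 35.3553
d((19, -15), (-8, -10)) = 27.4591

Closest pair: (3, 23) and (-3, 25) with distance 6.3246

The closest pair is (3, 23) and (-3, 25) with Euclidean distance 6.3246. For 8 points, brute-force pairwise comparison is shown above. For large n, the divide-and-conquer algorithm (sort by x, recurse on halves, check the dividing strip) achieves O(n log n).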